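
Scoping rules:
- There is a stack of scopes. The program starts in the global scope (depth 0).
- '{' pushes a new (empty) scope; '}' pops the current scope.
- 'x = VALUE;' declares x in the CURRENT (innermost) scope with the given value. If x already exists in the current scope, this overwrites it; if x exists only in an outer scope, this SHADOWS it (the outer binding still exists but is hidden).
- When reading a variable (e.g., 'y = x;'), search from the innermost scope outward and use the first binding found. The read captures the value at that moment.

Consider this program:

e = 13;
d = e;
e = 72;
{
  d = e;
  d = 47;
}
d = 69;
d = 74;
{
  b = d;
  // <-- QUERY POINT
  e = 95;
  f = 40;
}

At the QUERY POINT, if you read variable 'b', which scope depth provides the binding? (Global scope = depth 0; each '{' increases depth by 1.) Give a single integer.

Answer: 1

Derivation:
Step 1: declare e=13 at depth 0
Step 2: declare d=(read e)=13 at depth 0
Step 3: declare e=72 at depth 0
Step 4: enter scope (depth=1)
Step 5: declare d=(read e)=72 at depth 1
Step 6: declare d=47 at depth 1
Step 7: exit scope (depth=0)
Step 8: declare d=69 at depth 0
Step 9: declare d=74 at depth 0
Step 10: enter scope (depth=1)
Step 11: declare b=(read d)=74 at depth 1
Visible at query point: b=74 d=74 e=72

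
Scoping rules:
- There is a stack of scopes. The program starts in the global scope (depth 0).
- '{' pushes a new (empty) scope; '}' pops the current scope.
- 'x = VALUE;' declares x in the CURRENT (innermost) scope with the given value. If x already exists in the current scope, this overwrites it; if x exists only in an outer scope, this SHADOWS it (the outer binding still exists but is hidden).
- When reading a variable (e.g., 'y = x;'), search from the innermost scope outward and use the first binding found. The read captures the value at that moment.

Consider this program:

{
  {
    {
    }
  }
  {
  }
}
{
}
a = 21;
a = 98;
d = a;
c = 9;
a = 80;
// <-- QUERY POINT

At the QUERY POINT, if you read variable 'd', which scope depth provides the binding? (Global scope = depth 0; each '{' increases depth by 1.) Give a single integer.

Step 1: enter scope (depth=1)
Step 2: enter scope (depth=2)
Step 3: enter scope (depth=3)
Step 4: exit scope (depth=2)
Step 5: exit scope (depth=1)
Step 6: enter scope (depth=2)
Step 7: exit scope (depth=1)
Step 8: exit scope (depth=0)
Step 9: enter scope (depth=1)
Step 10: exit scope (depth=0)
Step 11: declare a=21 at depth 0
Step 12: declare a=98 at depth 0
Step 13: declare d=(read a)=98 at depth 0
Step 14: declare c=9 at depth 0
Step 15: declare a=80 at depth 0
Visible at query point: a=80 c=9 d=98

Answer: 0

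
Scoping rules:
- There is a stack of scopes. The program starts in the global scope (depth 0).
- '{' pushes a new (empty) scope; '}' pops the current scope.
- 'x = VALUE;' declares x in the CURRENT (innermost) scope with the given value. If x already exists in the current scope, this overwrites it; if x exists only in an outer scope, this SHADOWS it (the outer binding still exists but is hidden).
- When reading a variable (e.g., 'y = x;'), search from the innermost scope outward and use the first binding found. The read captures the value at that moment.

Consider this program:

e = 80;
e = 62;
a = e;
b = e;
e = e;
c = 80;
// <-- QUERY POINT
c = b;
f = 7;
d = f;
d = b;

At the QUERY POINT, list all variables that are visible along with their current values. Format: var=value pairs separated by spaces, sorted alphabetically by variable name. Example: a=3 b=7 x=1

Step 1: declare e=80 at depth 0
Step 2: declare e=62 at depth 0
Step 3: declare a=(read e)=62 at depth 0
Step 4: declare b=(read e)=62 at depth 0
Step 5: declare e=(read e)=62 at depth 0
Step 6: declare c=80 at depth 0
Visible at query point: a=62 b=62 c=80 e=62

Answer: a=62 b=62 c=80 e=62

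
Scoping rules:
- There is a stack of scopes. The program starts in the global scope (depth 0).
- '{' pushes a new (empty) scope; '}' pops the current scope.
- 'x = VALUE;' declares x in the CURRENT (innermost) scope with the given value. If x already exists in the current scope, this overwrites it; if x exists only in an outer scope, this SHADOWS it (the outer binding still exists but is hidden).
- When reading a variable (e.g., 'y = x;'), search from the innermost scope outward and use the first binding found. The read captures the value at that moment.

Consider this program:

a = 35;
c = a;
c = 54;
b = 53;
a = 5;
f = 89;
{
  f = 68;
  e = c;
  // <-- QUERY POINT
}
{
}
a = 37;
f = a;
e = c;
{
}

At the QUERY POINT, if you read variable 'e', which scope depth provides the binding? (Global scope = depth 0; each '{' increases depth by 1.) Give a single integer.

Step 1: declare a=35 at depth 0
Step 2: declare c=(read a)=35 at depth 0
Step 3: declare c=54 at depth 0
Step 4: declare b=53 at depth 0
Step 5: declare a=5 at depth 0
Step 6: declare f=89 at depth 0
Step 7: enter scope (depth=1)
Step 8: declare f=68 at depth 1
Step 9: declare e=(read c)=54 at depth 1
Visible at query point: a=5 b=53 c=54 e=54 f=68

Answer: 1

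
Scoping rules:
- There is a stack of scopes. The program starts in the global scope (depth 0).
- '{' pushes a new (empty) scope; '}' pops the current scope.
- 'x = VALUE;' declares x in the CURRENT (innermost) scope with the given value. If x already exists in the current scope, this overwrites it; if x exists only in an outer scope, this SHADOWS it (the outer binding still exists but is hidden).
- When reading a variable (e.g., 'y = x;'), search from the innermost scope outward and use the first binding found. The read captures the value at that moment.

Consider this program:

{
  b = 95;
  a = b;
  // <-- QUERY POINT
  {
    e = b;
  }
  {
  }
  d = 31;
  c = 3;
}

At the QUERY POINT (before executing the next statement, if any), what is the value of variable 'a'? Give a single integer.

Answer: 95

Derivation:
Step 1: enter scope (depth=1)
Step 2: declare b=95 at depth 1
Step 3: declare a=(read b)=95 at depth 1
Visible at query point: a=95 b=95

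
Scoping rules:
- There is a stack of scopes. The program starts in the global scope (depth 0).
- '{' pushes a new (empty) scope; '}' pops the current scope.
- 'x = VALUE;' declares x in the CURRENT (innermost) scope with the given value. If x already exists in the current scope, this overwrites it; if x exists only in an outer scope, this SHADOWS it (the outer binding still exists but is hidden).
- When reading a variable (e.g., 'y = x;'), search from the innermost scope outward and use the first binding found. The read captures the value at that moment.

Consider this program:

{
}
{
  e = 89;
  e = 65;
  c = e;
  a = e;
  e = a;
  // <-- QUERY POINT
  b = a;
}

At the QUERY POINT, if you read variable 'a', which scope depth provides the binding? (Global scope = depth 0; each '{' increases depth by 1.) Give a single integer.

Step 1: enter scope (depth=1)
Step 2: exit scope (depth=0)
Step 3: enter scope (depth=1)
Step 4: declare e=89 at depth 1
Step 5: declare e=65 at depth 1
Step 6: declare c=(read e)=65 at depth 1
Step 7: declare a=(read e)=65 at depth 1
Step 8: declare e=(read a)=65 at depth 1
Visible at query point: a=65 c=65 e=65

Answer: 1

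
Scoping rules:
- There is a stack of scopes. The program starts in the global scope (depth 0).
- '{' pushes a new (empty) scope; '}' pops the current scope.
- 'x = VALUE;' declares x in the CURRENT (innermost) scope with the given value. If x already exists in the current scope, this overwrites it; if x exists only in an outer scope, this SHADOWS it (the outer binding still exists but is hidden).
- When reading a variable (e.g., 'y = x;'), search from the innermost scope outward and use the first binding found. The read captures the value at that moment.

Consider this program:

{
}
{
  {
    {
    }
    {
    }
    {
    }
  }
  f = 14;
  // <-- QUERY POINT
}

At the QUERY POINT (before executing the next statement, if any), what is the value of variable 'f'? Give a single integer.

Answer: 14

Derivation:
Step 1: enter scope (depth=1)
Step 2: exit scope (depth=0)
Step 3: enter scope (depth=1)
Step 4: enter scope (depth=2)
Step 5: enter scope (depth=3)
Step 6: exit scope (depth=2)
Step 7: enter scope (depth=3)
Step 8: exit scope (depth=2)
Step 9: enter scope (depth=3)
Step 10: exit scope (depth=2)
Step 11: exit scope (depth=1)
Step 12: declare f=14 at depth 1
Visible at query point: f=14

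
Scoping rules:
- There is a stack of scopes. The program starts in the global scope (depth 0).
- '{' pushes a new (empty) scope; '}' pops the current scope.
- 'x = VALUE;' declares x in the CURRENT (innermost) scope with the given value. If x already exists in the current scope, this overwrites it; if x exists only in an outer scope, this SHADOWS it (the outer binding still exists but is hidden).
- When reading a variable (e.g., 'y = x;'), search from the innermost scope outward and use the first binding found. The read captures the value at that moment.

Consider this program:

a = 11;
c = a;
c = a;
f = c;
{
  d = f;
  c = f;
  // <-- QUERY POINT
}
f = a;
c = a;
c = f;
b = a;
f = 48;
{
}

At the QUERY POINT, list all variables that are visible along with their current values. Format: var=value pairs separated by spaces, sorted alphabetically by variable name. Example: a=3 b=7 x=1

Answer: a=11 c=11 d=11 f=11

Derivation:
Step 1: declare a=11 at depth 0
Step 2: declare c=(read a)=11 at depth 0
Step 3: declare c=(read a)=11 at depth 0
Step 4: declare f=(read c)=11 at depth 0
Step 5: enter scope (depth=1)
Step 6: declare d=(read f)=11 at depth 1
Step 7: declare c=(read f)=11 at depth 1
Visible at query point: a=11 c=11 d=11 f=11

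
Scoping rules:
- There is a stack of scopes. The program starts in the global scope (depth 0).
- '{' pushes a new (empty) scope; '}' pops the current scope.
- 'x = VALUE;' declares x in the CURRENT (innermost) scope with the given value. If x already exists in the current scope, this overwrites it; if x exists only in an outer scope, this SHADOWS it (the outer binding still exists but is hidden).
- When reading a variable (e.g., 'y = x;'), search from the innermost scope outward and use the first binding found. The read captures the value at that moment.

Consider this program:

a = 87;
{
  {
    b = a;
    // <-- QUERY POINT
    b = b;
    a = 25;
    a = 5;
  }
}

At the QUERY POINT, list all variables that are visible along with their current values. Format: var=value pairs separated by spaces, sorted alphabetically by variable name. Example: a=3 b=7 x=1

Step 1: declare a=87 at depth 0
Step 2: enter scope (depth=1)
Step 3: enter scope (depth=2)
Step 4: declare b=(read a)=87 at depth 2
Visible at query point: a=87 b=87

Answer: a=87 b=87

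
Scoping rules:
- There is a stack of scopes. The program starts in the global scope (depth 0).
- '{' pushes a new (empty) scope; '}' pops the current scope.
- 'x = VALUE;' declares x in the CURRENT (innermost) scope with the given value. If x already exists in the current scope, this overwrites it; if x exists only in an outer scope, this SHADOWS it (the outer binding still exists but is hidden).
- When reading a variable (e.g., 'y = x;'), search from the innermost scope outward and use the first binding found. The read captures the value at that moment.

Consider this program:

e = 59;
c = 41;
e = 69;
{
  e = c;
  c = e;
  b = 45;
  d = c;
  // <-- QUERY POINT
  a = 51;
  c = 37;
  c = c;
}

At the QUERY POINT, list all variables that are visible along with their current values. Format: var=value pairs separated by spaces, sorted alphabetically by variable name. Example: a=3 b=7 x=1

Answer: b=45 c=41 d=41 e=41

Derivation:
Step 1: declare e=59 at depth 0
Step 2: declare c=41 at depth 0
Step 3: declare e=69 at depth 0
Step 4: enter scope (depth=1)
Step 5: declare e=(read c)=41 at depth 1
Step 6: declare c=(read e)=41 at depth 1
Step 7: declare b=45 at depth 1
Step 8: declare d=(read c)=41 at depth 1
Visible at query point: b=45 c=41 d=41 e=41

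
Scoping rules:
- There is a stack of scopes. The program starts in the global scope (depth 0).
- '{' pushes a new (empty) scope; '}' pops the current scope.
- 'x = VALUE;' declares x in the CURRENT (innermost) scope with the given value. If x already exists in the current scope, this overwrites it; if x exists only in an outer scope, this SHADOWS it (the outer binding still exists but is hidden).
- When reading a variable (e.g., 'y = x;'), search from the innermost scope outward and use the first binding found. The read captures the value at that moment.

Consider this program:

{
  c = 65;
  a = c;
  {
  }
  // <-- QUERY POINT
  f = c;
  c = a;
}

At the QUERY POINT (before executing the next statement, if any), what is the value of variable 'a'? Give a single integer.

Answer: 65

Derivation:
Step 1: enter scope (depth=1)
Step 2: declare c=65 at depth 1
Step 3: declare a=(read c)=65 at depth 1
Step 4: enter scope (depth=2)
Step 5: exit scope (depth=1)
Visible at query point: a=65 c=65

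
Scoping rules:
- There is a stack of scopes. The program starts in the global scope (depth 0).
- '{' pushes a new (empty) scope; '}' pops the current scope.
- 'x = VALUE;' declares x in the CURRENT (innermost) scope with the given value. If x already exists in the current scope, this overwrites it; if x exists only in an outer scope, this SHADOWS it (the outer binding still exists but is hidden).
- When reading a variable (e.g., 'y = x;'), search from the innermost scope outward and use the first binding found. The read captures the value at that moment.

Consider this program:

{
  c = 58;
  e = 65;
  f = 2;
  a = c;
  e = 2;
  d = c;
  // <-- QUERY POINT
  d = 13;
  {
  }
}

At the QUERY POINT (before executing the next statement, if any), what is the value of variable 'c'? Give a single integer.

Step 1: enter scope (depth=1)
Step 2: declare c=58 at depth 1
Step 3: declare e=65 at depth 1
Step 4: declare f=2 at depth 1
Step 5: declare a=(read c)=58 at depth 1
Step 6: declare e=2 at depth 1
Step 7: declare d=(read c)=58 at depth 1
Visible at query point: a=58 c=58 d=58 e=2 f=2

Answer: 58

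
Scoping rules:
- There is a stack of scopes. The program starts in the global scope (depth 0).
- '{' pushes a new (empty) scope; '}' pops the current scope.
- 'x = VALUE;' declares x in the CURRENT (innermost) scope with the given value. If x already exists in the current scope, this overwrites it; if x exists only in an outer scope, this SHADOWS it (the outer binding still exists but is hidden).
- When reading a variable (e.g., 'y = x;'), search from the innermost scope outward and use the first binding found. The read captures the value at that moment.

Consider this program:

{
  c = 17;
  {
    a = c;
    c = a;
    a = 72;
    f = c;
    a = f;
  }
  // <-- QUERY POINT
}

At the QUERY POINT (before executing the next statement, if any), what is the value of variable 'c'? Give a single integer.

Step 1: enter scope (depth=1)
Step 2: declare c=17 at depth 1
Step 3: enter scope (depth=2)
Step 4: declare a=(read c)=17 at depth 2
Step 5: declare c=(read a)=17 at depth 2
Step 6: declare a=72 at depth 2
Step 7: declare f=(read c)=17 at depth 2
Step 8: declare a=(read f)=17 at depth 2
Step 9: exit scope (depth=1)
Visible at query point: c=17

Answer: 17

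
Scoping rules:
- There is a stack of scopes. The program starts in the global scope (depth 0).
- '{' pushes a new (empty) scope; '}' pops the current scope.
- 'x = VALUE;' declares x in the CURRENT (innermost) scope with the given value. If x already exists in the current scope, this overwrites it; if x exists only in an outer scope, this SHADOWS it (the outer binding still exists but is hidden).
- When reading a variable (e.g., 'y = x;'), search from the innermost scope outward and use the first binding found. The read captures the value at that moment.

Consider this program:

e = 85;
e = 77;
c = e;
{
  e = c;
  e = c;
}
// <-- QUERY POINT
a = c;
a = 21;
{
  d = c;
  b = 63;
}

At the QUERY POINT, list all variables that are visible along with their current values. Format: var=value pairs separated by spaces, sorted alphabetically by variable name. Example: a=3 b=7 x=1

Step 1: declare e=85 at depth 0
Step 2: declare e=77 at depth 0
Step 3: declare c=(read e)=77 at depth 0
Step 4: enter scope (depth=1)
Step 5: declare e=(read c)=77 at depth 1
Step 6: declare e=(read c)=77 at depth 1
Step 7: exit scope (depth=0)
Visible at query point: c=77 e=77

Answer: c=77 e=77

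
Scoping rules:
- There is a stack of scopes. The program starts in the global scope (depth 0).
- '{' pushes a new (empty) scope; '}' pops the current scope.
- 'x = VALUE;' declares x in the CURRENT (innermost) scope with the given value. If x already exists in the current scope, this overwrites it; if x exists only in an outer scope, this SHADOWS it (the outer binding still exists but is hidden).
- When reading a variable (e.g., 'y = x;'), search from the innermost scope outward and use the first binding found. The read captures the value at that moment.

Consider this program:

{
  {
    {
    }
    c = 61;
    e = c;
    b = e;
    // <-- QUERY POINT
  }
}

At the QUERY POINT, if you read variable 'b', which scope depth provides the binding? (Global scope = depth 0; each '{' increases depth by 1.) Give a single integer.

Answer: 2

Derivation:
Step 1: enter scope (depth=1)
Step 2: enter scope (depth=2)
Step 3: enter scope (depth=3)
Step 4: exit scope (depth=2)
Step 5: declare c=61 at depth 2
Step 6: declare e=(read c)=61 at depth 2
Step 7: declare b=(read e)=61 at depth 2
Visible at query point: b=61 c=61 e=61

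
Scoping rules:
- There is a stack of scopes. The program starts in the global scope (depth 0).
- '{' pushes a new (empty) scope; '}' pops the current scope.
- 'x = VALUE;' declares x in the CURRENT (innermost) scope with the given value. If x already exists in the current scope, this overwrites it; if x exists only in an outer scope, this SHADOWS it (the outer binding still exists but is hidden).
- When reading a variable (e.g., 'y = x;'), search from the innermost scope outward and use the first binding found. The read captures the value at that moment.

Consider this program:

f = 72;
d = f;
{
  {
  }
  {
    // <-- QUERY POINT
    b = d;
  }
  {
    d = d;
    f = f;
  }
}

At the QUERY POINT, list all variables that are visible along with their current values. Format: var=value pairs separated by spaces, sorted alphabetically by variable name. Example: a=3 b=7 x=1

Step 1: declare f=72 at depth 0
Step 2: declare d=(read f)=72 at depth 0
Step 3: enter scope (depth=1)
Step 4: enter scope (depth=2)
Step 5: exit scope (depth=1)
Step 6: enter scope (depth=2)
Visible at query point: d=72 f=72

Answer: d=72 f=72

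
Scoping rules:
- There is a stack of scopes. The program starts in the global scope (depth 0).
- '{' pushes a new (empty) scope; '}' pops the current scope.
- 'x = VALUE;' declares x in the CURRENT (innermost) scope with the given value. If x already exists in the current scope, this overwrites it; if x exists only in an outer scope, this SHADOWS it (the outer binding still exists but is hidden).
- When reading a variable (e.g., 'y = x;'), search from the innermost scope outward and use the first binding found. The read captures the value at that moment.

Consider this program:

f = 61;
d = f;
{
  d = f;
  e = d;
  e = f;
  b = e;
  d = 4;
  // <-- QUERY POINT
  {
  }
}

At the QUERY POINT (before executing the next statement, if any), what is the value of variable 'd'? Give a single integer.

Answer: 4

Derivation:
Step 1: declare f=61 at depth 0
Step 2: declare d=(read f)=61 at depth 0
Step 3: enter scope (depth=1)
Step 4: declare d=(read f)=61 at depth 1
Step 5: declare e=(read d)=61 at depth 1
Step 6: declare e=(read f)=61 at depth 1
Step 7: declare b=(read e)=61 at depth 1
Step 8: declare d=4 at depth 1
Visible at query point: b=61 d=4 e=61 f=61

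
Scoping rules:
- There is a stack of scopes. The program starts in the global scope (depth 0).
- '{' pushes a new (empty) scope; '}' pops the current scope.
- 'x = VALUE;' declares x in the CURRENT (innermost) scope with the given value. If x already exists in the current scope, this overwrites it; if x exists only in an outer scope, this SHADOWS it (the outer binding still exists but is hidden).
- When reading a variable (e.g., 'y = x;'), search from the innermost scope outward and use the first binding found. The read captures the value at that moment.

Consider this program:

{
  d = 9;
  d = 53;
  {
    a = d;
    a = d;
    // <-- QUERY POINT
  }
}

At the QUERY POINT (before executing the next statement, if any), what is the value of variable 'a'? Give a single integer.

Step 1: enter scope (depth=1)
Step 2: declare d=9 at depth 1
Step 3: declare d=53 at depth 1
Step 4: enter scope (depth=2)
Step 5: declare a=(read d)=53 at depth 2
Step 6: declare a=(read d)=53 at depth 2
Visible at query point: a=53 d=53

Answer: 53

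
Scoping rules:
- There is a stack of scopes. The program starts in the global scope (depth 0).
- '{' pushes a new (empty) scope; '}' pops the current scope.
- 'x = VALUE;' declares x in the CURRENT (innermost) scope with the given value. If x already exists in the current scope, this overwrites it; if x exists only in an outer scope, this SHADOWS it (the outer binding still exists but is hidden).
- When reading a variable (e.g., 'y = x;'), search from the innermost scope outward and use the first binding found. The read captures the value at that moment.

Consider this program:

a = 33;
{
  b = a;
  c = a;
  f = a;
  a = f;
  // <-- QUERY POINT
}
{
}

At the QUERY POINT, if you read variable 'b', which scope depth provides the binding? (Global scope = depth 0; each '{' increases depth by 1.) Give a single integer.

Answer: 1

Derivation:
Step 1: declare a=33 at depth 0
Step 2: enter scope (depth=1)
Step 3: declare b=(read a)=33 at depth 1
Step 4: declare c=(read a)=33 at depth 1
Step 5: declare f=(read a)=33 at depth 1
Step 6: declare a=(read f)=33 at depth 1
Visible at query point: a=33 b=33 c=33 f=33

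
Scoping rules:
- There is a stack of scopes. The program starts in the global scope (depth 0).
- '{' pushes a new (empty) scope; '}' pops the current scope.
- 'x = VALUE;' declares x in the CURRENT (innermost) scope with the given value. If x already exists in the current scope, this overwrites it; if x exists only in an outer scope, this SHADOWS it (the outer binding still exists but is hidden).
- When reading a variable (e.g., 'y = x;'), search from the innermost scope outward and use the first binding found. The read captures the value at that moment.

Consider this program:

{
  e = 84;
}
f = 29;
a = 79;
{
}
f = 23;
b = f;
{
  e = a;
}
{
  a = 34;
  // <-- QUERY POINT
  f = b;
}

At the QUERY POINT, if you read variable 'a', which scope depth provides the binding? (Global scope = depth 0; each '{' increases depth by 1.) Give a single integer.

Answer: 1

Derivation:
Step 1: enter scope (depth=1)
Step 2: declare e=84 at depth 1
Step 3: exit scope (depth=0)
Step 4: declare f=29 at depth 0
Step 5: declare a=79 at depth 0
Step 6: enter scope (depth=1)
Step 7: exit scope (depth=0)
Step 8: declare f=23 at depth 0
Step 9: declare b=(read f)=23 at depth 0
Step 10: enter scope (depth=1)
Step 11: declare e=(read a)=79 at depth 1
Step 12: exit scope (depth=0)
Step 13: enter scope (depth=1)
Step 14: declare a=34 at depth 1
Visible at query point: a=34 b=23 f=23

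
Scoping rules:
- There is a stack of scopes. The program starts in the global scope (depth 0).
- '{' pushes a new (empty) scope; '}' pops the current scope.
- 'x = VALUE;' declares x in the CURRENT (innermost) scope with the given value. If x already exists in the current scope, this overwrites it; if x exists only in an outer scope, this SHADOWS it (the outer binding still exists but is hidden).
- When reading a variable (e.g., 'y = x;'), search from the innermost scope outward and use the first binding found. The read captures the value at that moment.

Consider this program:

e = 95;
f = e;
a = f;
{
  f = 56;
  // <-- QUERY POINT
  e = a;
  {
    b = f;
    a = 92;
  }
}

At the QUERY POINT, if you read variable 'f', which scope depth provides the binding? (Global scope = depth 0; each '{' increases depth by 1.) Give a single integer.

Answer: 1

Derivation:
Step 1: declare e=95 at depth 0
Step 2: declare f=(read e)=95 at depth 0
Step 3: declare a=(read f)=95 at depth 0
Step 4: enter scope (depth=1)
Step 5: declare f=56 at depth 1
Visible at query point: a=95 e=95 f=56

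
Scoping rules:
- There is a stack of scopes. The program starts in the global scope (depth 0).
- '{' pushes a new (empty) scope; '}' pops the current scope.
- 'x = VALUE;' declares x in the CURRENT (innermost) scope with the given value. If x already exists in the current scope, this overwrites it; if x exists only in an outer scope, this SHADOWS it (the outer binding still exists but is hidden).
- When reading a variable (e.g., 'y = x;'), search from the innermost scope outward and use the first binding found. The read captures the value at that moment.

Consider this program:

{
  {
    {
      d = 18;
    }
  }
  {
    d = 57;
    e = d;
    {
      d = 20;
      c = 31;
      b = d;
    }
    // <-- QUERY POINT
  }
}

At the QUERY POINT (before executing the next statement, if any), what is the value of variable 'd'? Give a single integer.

Step 1: enter scope (depth=1)
Step 2: enter scope (depth=2)
Step 3: enter scope (depth=3)
Step 4: declare d=18 at depth 3
Step 5: exit scope (depth=2)
Step 6: exit scope (depth=1)
Step 7: enter scope (depth=2)
Step 8: declare d=57 at depth 2
Step 9: declare e=(read d)=57 at depth 2
Step 10: enter scope (depth=3)
Step 11: declare d=20 at depth 3
Step 12: declare c=31 at depth 3
Step 13: declare b=(read d)=20 at depth 3
Step 14: exit scope (depth=2)
Visible at query point: d=57 e=57

Answer: 57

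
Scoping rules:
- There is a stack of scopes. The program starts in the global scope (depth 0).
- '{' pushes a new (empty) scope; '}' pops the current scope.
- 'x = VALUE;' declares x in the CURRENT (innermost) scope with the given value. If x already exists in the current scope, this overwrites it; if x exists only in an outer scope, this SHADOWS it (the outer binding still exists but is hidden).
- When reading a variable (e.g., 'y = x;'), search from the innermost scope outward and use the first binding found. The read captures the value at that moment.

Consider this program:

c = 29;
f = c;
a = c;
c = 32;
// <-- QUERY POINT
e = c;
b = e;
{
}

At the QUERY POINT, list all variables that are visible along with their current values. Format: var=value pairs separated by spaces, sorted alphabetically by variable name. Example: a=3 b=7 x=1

Step 1: declare c=29 at depth 0
Step 2: declare f=(read c)=29 at depth 0
Step 3: declare a=(read c)=29 at depth 0
Step 4: declare c=32 at depth 0
Visible at query point: a=29 c=32 f=29

Answer: a=29 c=32 f=29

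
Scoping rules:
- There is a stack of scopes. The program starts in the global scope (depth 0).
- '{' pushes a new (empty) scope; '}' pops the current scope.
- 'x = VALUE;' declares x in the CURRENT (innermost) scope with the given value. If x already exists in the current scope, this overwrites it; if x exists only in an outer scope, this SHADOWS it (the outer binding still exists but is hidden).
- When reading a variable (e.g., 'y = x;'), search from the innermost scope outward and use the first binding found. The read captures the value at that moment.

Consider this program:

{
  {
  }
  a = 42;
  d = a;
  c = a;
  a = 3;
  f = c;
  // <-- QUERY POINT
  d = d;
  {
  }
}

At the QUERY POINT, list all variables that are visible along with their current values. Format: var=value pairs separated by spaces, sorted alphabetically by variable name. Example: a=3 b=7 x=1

Answer: a=3 c=42 d=42 f=42

Derivation:
Step 1: enter scope (depth=1)
Step 2: enter scope (depth=2)
Step 3: exit scope (depth=1)
Step 4: declare a=42 at depth 1
Step 5: declare d=(read a)=42 at depth 1
Step 6: declare c=(read a)=42 at depth 1
Step 7: declare a=3 at depth 1
Step 8: declare f=(read c)=42 at depth 1
Visible at query point: a=3 c=42 d=42 f=42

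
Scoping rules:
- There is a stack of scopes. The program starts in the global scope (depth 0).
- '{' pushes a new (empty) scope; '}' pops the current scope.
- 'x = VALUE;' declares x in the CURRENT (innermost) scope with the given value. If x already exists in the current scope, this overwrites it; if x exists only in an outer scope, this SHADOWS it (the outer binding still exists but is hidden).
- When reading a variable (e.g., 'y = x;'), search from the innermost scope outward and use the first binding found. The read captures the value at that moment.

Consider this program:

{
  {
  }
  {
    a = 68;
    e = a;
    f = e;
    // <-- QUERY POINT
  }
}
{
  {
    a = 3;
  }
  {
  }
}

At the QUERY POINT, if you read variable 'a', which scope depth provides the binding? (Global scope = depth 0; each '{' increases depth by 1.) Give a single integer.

Answer: 2

Derivation:
Step 1: enter scope (depth=1)
Step 2: enter scope (depth=2)
Step 3: exit scope (depth=1)
Step 4: enter scope (depth=2)
Step 5: declare a=68 at depth 2
Step 6: declare e=(read a)=68 at depth 2
Step 7: declare f=(read e)=68 at depth 2
Visible at query point: a=68 e=68 f=68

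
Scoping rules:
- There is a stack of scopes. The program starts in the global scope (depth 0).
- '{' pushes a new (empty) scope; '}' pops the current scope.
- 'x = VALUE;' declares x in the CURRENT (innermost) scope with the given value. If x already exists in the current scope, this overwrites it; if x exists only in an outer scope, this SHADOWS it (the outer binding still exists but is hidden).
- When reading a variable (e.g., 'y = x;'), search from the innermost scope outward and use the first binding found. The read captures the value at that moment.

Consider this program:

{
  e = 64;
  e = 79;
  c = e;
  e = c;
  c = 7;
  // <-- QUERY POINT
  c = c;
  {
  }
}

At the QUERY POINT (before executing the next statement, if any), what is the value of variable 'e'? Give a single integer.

Step 1: enter scope (depth=1)
Step 2: declare e=64 at depth 1
Step 3: declare e=79 at depth 1
Step 4: declare c=(read e)=79 at depth 1
Step 5: declare e=(read c)=79 at depth 1
Step 6: declare c=7 at depth 1
Visible at query point: c=7 e=79

Answer: 79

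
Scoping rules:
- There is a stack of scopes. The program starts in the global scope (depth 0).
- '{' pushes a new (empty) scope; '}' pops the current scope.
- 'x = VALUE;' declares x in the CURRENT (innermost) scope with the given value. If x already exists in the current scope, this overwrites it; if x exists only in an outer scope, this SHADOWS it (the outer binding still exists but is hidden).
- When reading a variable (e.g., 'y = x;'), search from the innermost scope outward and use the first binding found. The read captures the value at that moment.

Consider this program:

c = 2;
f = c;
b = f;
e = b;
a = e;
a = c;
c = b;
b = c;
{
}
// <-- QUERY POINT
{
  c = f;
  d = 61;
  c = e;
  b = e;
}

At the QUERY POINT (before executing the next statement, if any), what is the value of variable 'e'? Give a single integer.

Answer: 2

Derivation:
Step 1: declare c=2 at depth 0
Step 2: declare f=(read c)=2 at depth 0
Step 3: declare b=(read f)=2 at depth 0
Step 4: declare e=(read b)=2 at depth 0
Step 5: declare a=(read e)=2 at depth 0
Step 6: declare a=(read c)=2 at depth 0
Step 7: declare c=(read b)=2 at depth 0
Step 8: declare b=(read c)=2 at depth 0
Step 9: enter scope (depth=1)
Step 10: exit scope (depth=0)
Visible at query point: a=2 b=2 c=2 e=2 f=2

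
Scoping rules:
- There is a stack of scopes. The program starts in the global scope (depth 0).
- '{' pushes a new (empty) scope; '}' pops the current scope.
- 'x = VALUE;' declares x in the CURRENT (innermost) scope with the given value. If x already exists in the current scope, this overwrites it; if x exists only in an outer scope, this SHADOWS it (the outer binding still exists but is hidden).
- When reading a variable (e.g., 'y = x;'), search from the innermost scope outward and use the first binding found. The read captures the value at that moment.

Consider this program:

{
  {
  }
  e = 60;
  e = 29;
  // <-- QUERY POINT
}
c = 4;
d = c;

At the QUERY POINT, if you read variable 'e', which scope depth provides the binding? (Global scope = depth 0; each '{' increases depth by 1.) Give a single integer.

Answer: 1

Derivation:
Step 1: enter scope (depth=1)
Step 2: enter scope (depth=2)
Step 3: exit scope (depth=1)
Step 4: declare e=60 at depth 1
Step 5: declare e=29 at depth 1
Visible at query point: e=29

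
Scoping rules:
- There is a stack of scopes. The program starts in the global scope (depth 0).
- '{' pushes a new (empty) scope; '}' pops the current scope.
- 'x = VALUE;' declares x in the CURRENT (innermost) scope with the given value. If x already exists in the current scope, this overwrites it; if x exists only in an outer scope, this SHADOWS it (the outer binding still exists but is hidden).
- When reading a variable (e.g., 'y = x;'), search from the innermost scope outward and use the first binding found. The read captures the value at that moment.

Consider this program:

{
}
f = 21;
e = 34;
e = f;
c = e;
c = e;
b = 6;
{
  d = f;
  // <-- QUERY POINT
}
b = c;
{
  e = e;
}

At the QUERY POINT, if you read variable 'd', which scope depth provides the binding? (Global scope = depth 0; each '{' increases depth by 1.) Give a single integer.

Answer: 1

Derivation:
Step 1: enter scope (depth=1)
Step 2: exit scope (depth=0)
Step 3: declare f=21 at depth 0
Step 4: declare e=34 at depth 0
Step 5: declare e=(read f)=21 at depth 0
Step 6: declare c=(read e)=21 at depth 0
Step 7: declare c=(read e)=21 at depth 0
Step 8: declare b=6 at depth 0
Step 9: enter scope (depth=1)
Step 10: declare d=(read f)=21 at depth 1
Visible at query point: b=6 c=21 d=21 e=21 f=21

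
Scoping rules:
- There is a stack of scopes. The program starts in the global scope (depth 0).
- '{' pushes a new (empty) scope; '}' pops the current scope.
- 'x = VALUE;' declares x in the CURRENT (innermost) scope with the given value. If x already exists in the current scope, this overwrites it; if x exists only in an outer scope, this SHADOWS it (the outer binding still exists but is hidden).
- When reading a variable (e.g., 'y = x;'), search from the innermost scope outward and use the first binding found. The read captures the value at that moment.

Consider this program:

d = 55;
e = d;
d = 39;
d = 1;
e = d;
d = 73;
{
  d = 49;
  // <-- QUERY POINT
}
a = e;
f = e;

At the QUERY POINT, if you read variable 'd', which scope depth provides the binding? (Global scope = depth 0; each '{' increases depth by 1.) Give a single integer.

Answer: 1

Derivation:
Step 1: declare d=55 at depth 0
Step 2: declare e=(read d)=55 at depth 0
Step 3: declare d=39 at depth 0
Step 4: declare d=1 at depth 0
Step 5: declare e=(read d)=1 at depth 0
Step 6: declare d=73 at depth 0
Step 7: enter scope (depth=1)
Step 8: declare d=49 at depth 1
Visible at query point: d=49 e=1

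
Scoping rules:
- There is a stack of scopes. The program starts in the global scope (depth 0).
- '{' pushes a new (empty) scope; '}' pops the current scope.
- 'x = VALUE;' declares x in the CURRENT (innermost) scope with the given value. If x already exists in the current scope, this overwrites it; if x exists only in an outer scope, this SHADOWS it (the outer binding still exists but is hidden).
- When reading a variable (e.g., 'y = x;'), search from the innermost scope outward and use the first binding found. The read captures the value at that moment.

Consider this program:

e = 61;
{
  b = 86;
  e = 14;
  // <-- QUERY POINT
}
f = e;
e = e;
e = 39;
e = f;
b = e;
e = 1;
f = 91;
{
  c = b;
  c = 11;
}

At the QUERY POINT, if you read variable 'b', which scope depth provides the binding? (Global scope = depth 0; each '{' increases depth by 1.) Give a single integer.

Step 1: declare e=61 at depth 0
Step 2: enter scope (depth=1)
Step 3: declare b=86 at depth 1
Step 4: declare e=14 at depth 1
Visible at query point: b=86 e=14

Answer: 1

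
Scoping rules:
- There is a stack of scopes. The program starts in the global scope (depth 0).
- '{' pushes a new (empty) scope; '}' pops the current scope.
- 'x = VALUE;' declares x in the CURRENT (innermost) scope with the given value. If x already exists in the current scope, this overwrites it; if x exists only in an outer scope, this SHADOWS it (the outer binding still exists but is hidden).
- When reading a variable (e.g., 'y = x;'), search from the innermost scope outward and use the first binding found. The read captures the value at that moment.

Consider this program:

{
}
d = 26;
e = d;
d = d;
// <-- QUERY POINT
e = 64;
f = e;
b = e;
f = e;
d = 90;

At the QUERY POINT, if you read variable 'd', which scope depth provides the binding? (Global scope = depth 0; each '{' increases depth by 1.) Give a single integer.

Answer: 0

Derivation:
Step 1: enter scope (depth=1)
Step 2: exit scope (depth=0)
Step 3: declare d=26 at depth 0
Step 4: declare e=(read d)=26 at depth 0
Step 5: declare d=(read d)=26 at depth 0
Visible at query point: d=26 e=26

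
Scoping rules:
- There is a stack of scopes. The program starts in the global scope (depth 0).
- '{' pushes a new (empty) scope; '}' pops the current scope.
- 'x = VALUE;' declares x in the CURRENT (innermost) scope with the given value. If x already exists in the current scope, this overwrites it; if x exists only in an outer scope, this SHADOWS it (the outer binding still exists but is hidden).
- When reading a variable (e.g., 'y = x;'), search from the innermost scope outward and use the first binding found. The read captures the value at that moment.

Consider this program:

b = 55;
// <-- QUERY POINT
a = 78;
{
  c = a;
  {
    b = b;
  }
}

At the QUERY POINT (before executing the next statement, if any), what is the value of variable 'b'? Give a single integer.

Step 1: declare b=55 at depth 0
Visible at query point: b=55

Answer: 55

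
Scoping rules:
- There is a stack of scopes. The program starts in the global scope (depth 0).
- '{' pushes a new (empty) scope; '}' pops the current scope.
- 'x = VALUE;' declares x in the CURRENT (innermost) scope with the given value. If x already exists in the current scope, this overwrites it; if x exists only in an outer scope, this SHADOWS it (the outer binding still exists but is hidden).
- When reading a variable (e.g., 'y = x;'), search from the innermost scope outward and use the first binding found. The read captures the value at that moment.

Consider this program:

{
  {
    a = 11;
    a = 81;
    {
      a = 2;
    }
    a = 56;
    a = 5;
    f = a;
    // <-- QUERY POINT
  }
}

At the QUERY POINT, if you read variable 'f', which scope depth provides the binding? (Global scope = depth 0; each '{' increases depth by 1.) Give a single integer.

Step 1: enter scope (depth=1)
Step 2: enter scope (depth=2)
Step 3: declare a=11 at depth 2
Step 4: declare a=81 at depth 2
Step 5: enter scope (depth=3)
Step 6: declare a=2 at depth 3
Step 7: exit scope (depth=2)
Step 8: declare a=56 at depth 2
Step 9: declare a=5 at depth 2
Step 10: declare f=(read a)=5 at depth 2
Visible at query point: a=5 f=5

Answer: 2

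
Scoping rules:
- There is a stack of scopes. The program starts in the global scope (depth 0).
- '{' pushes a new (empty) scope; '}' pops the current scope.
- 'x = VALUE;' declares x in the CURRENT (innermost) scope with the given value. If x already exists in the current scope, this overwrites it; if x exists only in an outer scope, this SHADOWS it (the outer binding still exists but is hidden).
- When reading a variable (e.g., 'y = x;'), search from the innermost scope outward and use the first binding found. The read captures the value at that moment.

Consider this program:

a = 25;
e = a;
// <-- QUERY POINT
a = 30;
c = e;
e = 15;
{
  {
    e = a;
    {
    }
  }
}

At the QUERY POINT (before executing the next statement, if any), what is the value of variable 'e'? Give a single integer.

Answer: 25

Derivation:
Step 1: declare a=25 at depth 0
Step 2: declare e=(read a)=25 at depth 0
Visible at query point: a=25 e=25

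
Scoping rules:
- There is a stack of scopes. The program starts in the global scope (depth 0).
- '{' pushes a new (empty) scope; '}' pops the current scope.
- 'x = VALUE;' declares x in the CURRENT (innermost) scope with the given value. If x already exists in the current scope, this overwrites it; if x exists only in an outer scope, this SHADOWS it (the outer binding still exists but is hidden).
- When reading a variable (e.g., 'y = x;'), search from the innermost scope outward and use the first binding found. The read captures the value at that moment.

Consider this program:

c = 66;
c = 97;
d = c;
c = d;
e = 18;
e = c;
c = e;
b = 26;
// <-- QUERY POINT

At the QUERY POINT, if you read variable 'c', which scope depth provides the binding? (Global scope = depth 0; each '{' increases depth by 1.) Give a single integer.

Answer: 0

Derivation:
Step 1: declare c=66 at depth 0
Step 2: declare c=97 at depth 0
Step 3: declare d=(read c)=97 at depth 0
Step 4: declare c=(read d)=97 at depth 0
Step 5: declare e=18 at depth 0
Step 6: declare e=(read c)=97 at depth 0
Step 7: declare c=(read e)=97 at depth 0
Step 8: declare b=26 at depth 0
Visible at query point: b=26 c=97 d=97 e=97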